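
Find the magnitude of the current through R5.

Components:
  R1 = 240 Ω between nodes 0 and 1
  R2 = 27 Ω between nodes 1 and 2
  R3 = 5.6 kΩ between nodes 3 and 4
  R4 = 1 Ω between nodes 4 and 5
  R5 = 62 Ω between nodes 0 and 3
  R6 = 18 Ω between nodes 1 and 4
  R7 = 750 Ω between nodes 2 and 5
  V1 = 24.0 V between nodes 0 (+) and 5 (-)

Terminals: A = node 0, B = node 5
Nodal analysis, taking node 5 as the 0 V reference.
Source V1 fixes V_0 = 24 V.
KCL at each unknown node (sum of currents leaving = 0; resistances in Ω):
  Node 1: (V_1 - 24)/240 + (V_1 - V_2)/27 + (V_1 - V_4)/18 = 0
  Node 2: (V_2 - V_1)/27 + (V_2 - 0)/750 = 0
  Node 3: (V_3 - V_4)/5600 + (V_3 - 24)/62 = 0
  Node 4: (V_4 - V_3)/5600 + (V_4 - 0)/1 + (V_4 - V_1)/18 = 0
Collecting terms (coefficients in siemens):
  0.09676·V_1 - 0.03704·V_2 - 0.05556·V_4 = 0.1
  0.03837·V_2 - 0.03704·V_1 = 0
  0.01631·V_3 - 0.0001786·V_4 = 0.3871
  1.056·V_4 - 0.05556·V_1 - 0.0001786·V_3 = 0
Solving these 4 simultaneous equations (Gaussian elimination) gives:
  V_1 = 1.725 V, V_2 = 1.665 V, V_3 = 23.74 V, V_4 = 0.09481 V
I_R5 = (V_0 - V_3)/R5 = (24 - 23.74)/62 = 0.004222 A
|I_R5| = 0.004222 A

Final answer: |I_R5| = 0.004222 A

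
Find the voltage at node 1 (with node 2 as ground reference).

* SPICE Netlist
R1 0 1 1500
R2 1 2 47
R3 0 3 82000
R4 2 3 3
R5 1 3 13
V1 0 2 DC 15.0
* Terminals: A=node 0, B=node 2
Nodal analysis, taking node 2 as the 0 V reference.
Source V1 fixes V_0 = 15 V.
KCL at each unknown node (sum of currents leaving = 0; resistances in Ω):
  Node 1: (V_1 - 15)/1500 + (V_1 - 0)/47 + (V_1 - V_3)/13 = 0
  Node 3: (V_3 - 15)/82000 + (V_3 - 0)/3 + (V_3 - V_1)/13 = 0
Collecting terms (coefficients in siemens):
  0.09887·V_1 - 0.07692·V_3 = 0.01
  0.4103·V_3 - 0.07692·V_1 = 0.0001829
Determinant D = (0.09887)(0.4103) - (-0.07692)(-0.07692) = 0.03464
V_1 = [(0.01)(0.4103) - (-0.07692)(0.0001829)]/D = 0.1188 V
V_3 = [(0.09887)(0.0001829) - (0.01)(-0.07692)]/D = 0.02273 V
The requested potential is V_1 = 0.1188 V.

Final answer: V_1 = 0.1188 V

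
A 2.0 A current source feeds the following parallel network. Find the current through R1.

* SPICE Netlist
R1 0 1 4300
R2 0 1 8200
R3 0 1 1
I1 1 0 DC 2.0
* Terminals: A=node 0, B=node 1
All resistors sit directly between nodes 0 and 1, so they are in parallel and share one voltage V; the full source current 2 A splits among them.
1/R_par = 1/4300 + 1/8200 + 1/1 = 1 S  =>  R_par = 0.9996 Ω
V = I × R_par = 2 × 0.9996 = 1.999 V
I_R1 = V/R1 = 1.999/4300 = 0.000465 A

Final answer: 0.000465 A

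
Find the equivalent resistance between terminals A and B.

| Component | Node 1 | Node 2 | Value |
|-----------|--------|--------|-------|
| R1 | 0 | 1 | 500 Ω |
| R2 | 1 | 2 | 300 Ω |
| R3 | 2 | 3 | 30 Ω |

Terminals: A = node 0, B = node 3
Reduce the network between node 0 (A) and node 3 (B) by series/parallel combination:
  Rs1 = R1 + R2 (series, joined only at node 1) = 500 + 300 = 800 Ω
  Rs2 = R3 + Rs1 (series, joined only at node 2) = 30 + 800 = 830 Ω
R_eq = 830 Ω

Final answer: 830 Ω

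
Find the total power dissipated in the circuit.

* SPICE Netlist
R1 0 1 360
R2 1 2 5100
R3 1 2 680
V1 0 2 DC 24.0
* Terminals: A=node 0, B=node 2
Nodal analysis, taking node 2 as the 0 V reference.
Source V1 fixes V_0 = 24 V.
KCL at each unknown node (sum of currents leaving = 0; resistances in Ω):
  Node 1: (V_1 - 24)/360 + (V_1 - 0)/5100 + (V_1 - 0)/680 = 0
Collecting terms: 0.004444 × V_1 = 0.06667  =>  V_1 = 15 V
Power in each resistor, P = (ΔV)²/R:
  P_R1 = (24 - 15)²/360 = 0.225 W
  P_R2 = (15 - 0)²/5100 = 0.04412 W
  P_R3 = (15 - 0)²/680 = 0.3309 W
P_total = P_R1 + P_R2 + P_R3 = 0.6 W

Final answer: 0.6 W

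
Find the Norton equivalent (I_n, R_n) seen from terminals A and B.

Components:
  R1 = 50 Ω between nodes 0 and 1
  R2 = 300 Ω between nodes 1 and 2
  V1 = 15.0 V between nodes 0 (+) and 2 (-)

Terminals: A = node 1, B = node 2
Find the Thévenin equivalent first; then I_n = V_th/R_th and R_n = R_th.
Step 1 — V_th is the open-circuit voltage V_A - V_B (nothing connected across the terminals).
Nodal analysis, taking node 2 as the 0 V reference.
Source V1 fixes V_0 = 15 V.
KCL at each unknown node (sum of currents leaving = 0; resistances in Ω):
  Node 1: (V_1 - 15)/50 + (V_1 - 0)/300 = 0
Collecting terms: 0.02333 × V_1 = 0.3  =>  V_1 = 12.86 V
V_th = V_1 - V_2 = 12.86 - 0 = 12.86 V
Step 2 — R_th: zero the source — replace V1 by a short circuit (node 2 merges into node 0) — and find the resistance seen between A (node 1) and B (node 0).
Reduce the network between node 1 (A) and node 0 (B) by series/parallel combination:
  Rp1 = R1 ‖ R2 (parallel, both between nodes 0 and 1) = 1/(1/50 + 1/300) = 42.86 Ω
R_th = 42.86 Ω
I_n = V_th/R_th = 12.86/42.86 = 0.3 A, and R_n = R_th = 42.86 Ω

Final answer: I_n = 0.3 A, R_n = 42.86 Ω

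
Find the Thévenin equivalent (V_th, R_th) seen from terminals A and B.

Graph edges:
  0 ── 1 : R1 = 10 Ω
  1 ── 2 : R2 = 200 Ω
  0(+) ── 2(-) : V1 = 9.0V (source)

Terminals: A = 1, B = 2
Step 1 — V_th is the open-circuit voltage V_A - V_B (nothing connected across the terminals).
Nodal analysis, taking node 2 as the 0 V reference.
Source V1 fixes V_0 = 9 V.
KCL at each unknown node (sum of currents leaving = 0; resistances in Ω):
  Node 1: (V_1 - 9)/10 + (V_1 - 0)/200 = 0
Collecting terms: 0.105 × V_1 = 0.9  =>  V_1 = 8.571 V
V_th = V_1 - V_2 = 8.571 - 0 = 8.571 V
Step 2 — R_th: zero the source — replace V1 by a short circuit (node 2 merges into node 0) — and find the resistance seen between A (node 1) and B (node 0).
Reduce the network between node 1 (A) and node 0 (B) by series/parallel combination:
  Rp1 = R1 ‖ R2 (parallel, both between nodes 0 and 1) = 1/(1/10 + 1/200) = 9.524 Ω
R_th = 9.524 Ω

Final answer: V_th = 8.571 V, R_th = 9.524 Ω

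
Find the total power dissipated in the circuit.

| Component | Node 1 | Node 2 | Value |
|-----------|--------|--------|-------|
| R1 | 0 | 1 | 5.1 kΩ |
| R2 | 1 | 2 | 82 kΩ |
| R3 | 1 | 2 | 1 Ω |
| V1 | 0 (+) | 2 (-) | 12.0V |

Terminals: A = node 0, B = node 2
Nodal analysis, taking node 2 as the 0 V reference.
Source V1 fixes V_0 = 12 V.
KCL at each unknown node (sum of currents leaving = 0; resistances in Ω):
  Node 1: (V_1 - 12)/5100 + (V_1 - 0)/82000 + (V_1 - 0)/1 = 0
Collecting terms: 1 × V_1 = 0.002353  =>  V_1 = 0.002352 V
Power in each resistor, P = (ΔV)²/R:
  P_R1 = (12 - 0.002352)²/5100 = 0.02822 W
  P_R2 = (0.002352 - 0)²/82000 = 0.00000000006749 W
  P_R3 = (0.002352 - 0)²/1 = 0.000005534 W
P_total = P_R1 + P_R2 + P_R3 = 0.02823 W

Final answer: 0.02823 W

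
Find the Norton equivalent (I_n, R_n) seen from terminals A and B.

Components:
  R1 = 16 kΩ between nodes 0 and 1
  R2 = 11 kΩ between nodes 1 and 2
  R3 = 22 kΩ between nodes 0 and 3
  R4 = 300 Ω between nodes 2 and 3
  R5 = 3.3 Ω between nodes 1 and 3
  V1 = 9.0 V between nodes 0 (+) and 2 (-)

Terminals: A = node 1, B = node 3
Find the Thévenin equivalent first; then I_n = V_th/R_th and R_n = R_th.
Step 1 — V_th is the open-circuit voltage V_A - V_B (nothing connected across the terminals).
Nodal analysis, taking node 2 as the 0 V reference.
Source V1 fixes V_0 = 9 V.
KCL at each unknown node (sum of currents leaving = 0; resistances in Ω):
  Node 1: (V_1 - 9)/16000 + (V_1 - 0)/11000 + (V_1 - V_3)/3.3 = 0
  Node 3: (V_3 - 9)/22000 + (V_3 - 0)/300 + (V_3 - V_1)/3.3 = 0
Collecting terms (coefficients in siemens):
  0.3032·V_1 - 0.303·V_3 = 0.0005625
  0.3064·V_3 - 0.303·V_1 = 0.0004091
Determinant D = (0.3032)(0.3064) - (-0.303)(-0.303) = 0.001071
V_1 = [(0.0005625)(0.3064) - (-0.303)(0.0004091)]/D = 0.2767 V
V_3 = [(0.3032)(0.0004091) - (0.0005625)(-0.303)]/D = 0.275 V
V_th = V_1 - V_3 = 0.2767 - 0.275 = 0.001716 V
Step 2 — R_th: zero the source — replace V1 by a short circuit (node 2 merges into node 0) — and find the resistance seen between A (node 1) and B (node 3).
Reduce the network between node 1 (A) and node 3 (B) by series/parallel combination:
  Rp1 = R1 ‖ R2 (parallel, both between nodes 0 and 1) = 1/(1/16000 + 1/11000) = 6519 Ω
  Rp2 = R3 ‖ R4 (parallel, both between nodes 0 and 3) = 1/(1/22000 + 1/300) = 296 Ω
  Rs1 = Rp1 + Rp2 (series, joined only at node 0) = 6519 + 296 = 6814 Ω
  Rp3 = R5 ‖ Rs1 (parallel, both between nodes 1 and 3) = 1/(1/3.3 + 1/6814) = 3.298 Ω
R_th = 3.298 Ω
I_n = V_th/R_th = 0.001716/3.298 = 0.0005203 A, and R_n = R_th = 3.298 Ω

Final answer: I_n = 0.0005203 A, R_n = 3.298 Ω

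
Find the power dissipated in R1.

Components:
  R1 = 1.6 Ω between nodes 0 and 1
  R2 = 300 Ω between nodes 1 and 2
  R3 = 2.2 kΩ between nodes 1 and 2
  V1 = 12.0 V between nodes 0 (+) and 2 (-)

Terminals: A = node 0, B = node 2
Nodal analysis, taking node 2 as the 0 V reference.
Source V1 fixes V_0 = 12 V.
KCL at each unknown node (sum of currents leaving = 0; resistances in Ω):
  Node 1: (V_1 - 12)/1.6 + (V_1 - 0)/300 + (V_1 - 0)/2200 = 0
Collecting terms: 0.6288 × V_1 = 7.5  =>  V_1 = 11.93 V
I_R1 = (V_0 - V_1)/R1 = (12 - 11.93)/1.6 = 0.04518 A
P_R1 = I_R1² × R1 = (0.04518)² × 1.6 = 0.003266 W

Final answer: 0.003266 W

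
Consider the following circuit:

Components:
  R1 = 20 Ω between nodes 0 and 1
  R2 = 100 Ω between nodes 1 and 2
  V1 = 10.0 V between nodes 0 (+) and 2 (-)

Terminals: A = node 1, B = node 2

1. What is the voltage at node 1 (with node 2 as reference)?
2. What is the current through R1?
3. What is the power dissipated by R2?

Nodal analysis, taking node 2 as the 0 V reference.
Source V1 fixes V_0 = 10 V.
KCL at each unknown node (sum of currents leaving = 0; resistances in Ω):
  Node 1: (V_1 - 10)/20 + (V_1 - 0)/100 = 0
Collecting terms: 0.06 × V_1 = 0.5  =>  V_1 = 8.333 V
Part 1:
  Read off the nodal solution: V_1 = 8.333 V
Part 2:
  I_R1 = (V_0 - V_1)/R1 = (10 - 8.333)/20 = 0.08333 A
  Magnitude: I_R1 = 0.08333 A
Part 3:
  I_R2 = (V_1 - V_2)/R2 = (8.333 - 0)/100 = 0.08333 A
  P_R2 = I_R2² × R2 = (0.08333)² × 100 = 0.6944 W

Final answers:
1. V_1 = 8.333 V
2. I_R1 = 0.08333 A
3. P_R2 = 0.6944 W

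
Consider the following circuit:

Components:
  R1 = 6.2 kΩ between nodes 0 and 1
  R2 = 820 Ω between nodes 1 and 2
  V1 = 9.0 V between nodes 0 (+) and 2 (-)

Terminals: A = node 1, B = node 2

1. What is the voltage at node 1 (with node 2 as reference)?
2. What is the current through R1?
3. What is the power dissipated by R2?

Nodal analysis, taking node 2 as the 0 V reference.
Source V1 fixes V_0 = 9 V.
KCL at each unknown node (sum of currents leaving = 0; resistances in Ω):
  Node 1: (V_1 - 9)/6200 + (V_1 - 0)/820 = 0
Collecting terms: 0.001381 × V_1 = 0.001452  =>  V_1 = 1.051 V
Part 1:
  Read off the nodal solution: V_1 = 1.051 V
Part 2:
  I_R1 = (V_0 - V_1)/R1 = (9 - 1.051)/6200 = 0.001282 A
  Magnitude: I_R1 = 0.001282 A
Part 3:
  I_R2 = (V_1 - V_2)/R2 = (1.051 - 0)/820 = 0.001282 A
  P_R2 = I_R2² × R2 = (0.001282)² × 820 = 0.001348 W

Final answers:
1. V_1 = 1.051 V
2. I_R1 = 0.001282 A
3. P_R2 = 0.001348 W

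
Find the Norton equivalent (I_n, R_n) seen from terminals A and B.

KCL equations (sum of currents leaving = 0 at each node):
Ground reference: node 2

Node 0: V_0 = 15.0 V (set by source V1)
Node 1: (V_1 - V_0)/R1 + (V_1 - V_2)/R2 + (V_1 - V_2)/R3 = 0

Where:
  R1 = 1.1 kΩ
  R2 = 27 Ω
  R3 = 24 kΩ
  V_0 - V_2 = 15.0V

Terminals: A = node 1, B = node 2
Find the Thévenin equivalent first; then I_n = V_th/R_th and R_n = R_th.
Step 1 — V_th is the open-circuit voltage V_A - V_B (nothing connected across the terminals).
Nodal analysis, taking node 2 as the 0 V reference.
Source V1 fixes V_0 = 15 V.
KCL at each unknown node (sum of currents leaving = 0; resistances in Ω):
  Node 1: (V_1 - 15)/1100 + (V_1 - 0)/27 + (V_1 - 0)/24000 = 0
Collecting terms: 0.03799 × V_1 = 0.01364  =>  V_1 = 0.359 V
V_th = V_1 - V_2 = 0.359 - 0 = 0.359 V
Step 2 — R_th: zero the source — replace V1 by a short circuit (node 2 merges into node 0) — and find the resistance seen between A (node 1) and B (node 0).
Reduce the network between node 1 (A) and node 0 (B) by series/parallel combination:
  Rp1 = R1 ‖ R2 ‖ R3 (parallel, all between nodes 0 and 1) = 1/(1/1100 + 1/27 + 1/24000) = 26.32 Ω
R_th = 26.32 Ω
I_n = V_th/R_th = 0.359/26.32 = 0.01364 A, and R_n = R_th = 26.32 Ω

Final answer: I_n = 0.01364 A, R_n = 26.32 Ω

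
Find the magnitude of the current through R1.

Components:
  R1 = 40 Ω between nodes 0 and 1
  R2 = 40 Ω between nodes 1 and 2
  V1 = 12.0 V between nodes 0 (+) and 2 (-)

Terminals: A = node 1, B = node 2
Nodal analysis, taking node 2 as the 0 V reference.
Source V1 fixes V_0 = 12 V.
KCL at each unknown node (sum of currents leaving = 0; resistances in Ω):
  Node 1: (V_1 - 12)/40 + (V_1 - 0)/40 = 0
Collecting terms: 0.05 × V_1 = 0.3  =>  V_1 = 6 V
I_R1 = (V_0 - V_1)/R1 = (12 - 6)/40 = 0.15 A
|I_R1| = 0.15 A

Final answer: |I_R1| = 0.15 A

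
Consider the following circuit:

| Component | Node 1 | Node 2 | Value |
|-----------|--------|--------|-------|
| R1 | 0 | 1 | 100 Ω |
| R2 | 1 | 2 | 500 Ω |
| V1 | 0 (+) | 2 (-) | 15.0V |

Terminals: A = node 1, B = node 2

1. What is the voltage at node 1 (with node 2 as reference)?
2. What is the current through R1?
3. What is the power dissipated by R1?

Nodal analysis, taking node 2 as the 0 V reference.
Source V1 fixes V_0 = 15 V.
KCL at each unknown node (sum of currents leaving = 0; resistances in Ω):
  Node 1: (V_1 - 15)/100 + (V_1 - 0)/500 = 0
Collecting terms: 0.012 × V_1 = 0.15  =>  V_1 = 12.5 V
Part 1:
  Read off the nodal solution: V_1 = 12.5 V
Part 2:
  I_R1 = (V_0 - V_1)/R1 = (15 - 12.5)/100 = 0.025 A
  Magnitude: I_R1 = 0.025 A
Part 3:
  I_R1 = (V_0 - V_1)/R1 = (15 - 12.5)/100 = 0.025 A
  P_R1 = I_R1² × R1 = (0.025)² × 100 = 0.0625 W

Final answers:
1. V_1 = 12.5 V
2. I_R1 = 0.025 A
3. P_R1 = 0.0625 W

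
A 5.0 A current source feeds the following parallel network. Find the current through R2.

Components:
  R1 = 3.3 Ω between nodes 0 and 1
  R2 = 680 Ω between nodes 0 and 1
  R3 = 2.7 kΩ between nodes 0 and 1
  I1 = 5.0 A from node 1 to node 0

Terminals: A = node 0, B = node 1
All resistors sit directly between nodes 0 and 1, so they are in parallel and share one voltage V; the full source current 5 A splits among them.
1/R_par = 1/3.3 + 1/680 + 1/2700 = 0.3049 S  =>  R_par = 3.28 Ω
V = I × R_par = 5 × 3.28 = 16.4 V
I_R2 = V/R2 = 16.4/680 = 0.02412 A

Final answer: 0.02412 A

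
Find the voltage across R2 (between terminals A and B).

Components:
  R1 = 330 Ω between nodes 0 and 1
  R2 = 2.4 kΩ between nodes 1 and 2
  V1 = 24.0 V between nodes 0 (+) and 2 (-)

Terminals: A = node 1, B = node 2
R1 and R2 are in series across V1 (node 0 → node 1 → node 2), and the output A–B is taken across R2, so this is a voltage divider.
Series current: I = V1/(R1 + R2) = 24/(330 + 2400) = 24/2730 = 0.008791 A
V_R2 = I × R2 = V1 × R2/(R1 + R2) = 24 × 2400/2730 = 21.1 V

Final answer: 21.1 V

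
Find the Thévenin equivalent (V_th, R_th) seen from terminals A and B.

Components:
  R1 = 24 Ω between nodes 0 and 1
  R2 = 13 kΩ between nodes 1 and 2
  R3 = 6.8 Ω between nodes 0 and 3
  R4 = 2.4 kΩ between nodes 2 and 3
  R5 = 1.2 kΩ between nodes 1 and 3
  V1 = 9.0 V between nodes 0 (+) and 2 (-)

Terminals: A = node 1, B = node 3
Step 1 — V_th is the open-circuit voltage V_A - V_B (nothing connected across the terminals).
Nodal analysis, taking node 2 as the 0 V reference.
Source V1 fixes V_0 = 9 V.
KCL at each unknown node (sum of currents leaving = 0; resistances in Ω):
  Node 1: (V_1 - 9)/24 + (V_1 - 0)/13000 + (V_1 - V_3)/1200 = 0
  Node 3: (V_3 - 9)/6.8 + (V_3 - 0)/2400 + (V_3 - V_1)/1200 = 0
Collecting terms (coefficients in siemens):
  0.04258·V_1 - 0.0008333·V_3 = 0.375
  0.1483·V_3 - 0.0008333·V_1 = 1.324
Determinant D = (0.04258)(0.1483) - (-0.0008333)(-0.0008333) = 0.006314
V_1 = [(0.375)(0.1483) - (-0.0008333)(1.324)]/D = 8.983 V
V_3 = [(0.04258)(1.324) - (0.375)(-0.0008333)]/D = 8.975 V
V_th = V_1 - V_3 = 8.983 - 8.975 = 0.008622 V
Step 2 — R_th: zero the source — replace V1 by a short circuit (node 2 merges into node 0) — and find the resistance seen between A (node 1) and B (node 3).
Reduce the network between node 1 (A) and node 3 (B) by series/parallel combination:
  Rp1 = R1 ‖ R2 (parallel, both between nodes 0 and 1) = 1/(1/24 + 1/13000) = 23.96 Ω
  Rp2 = R3 ‖ R4 (parallel, both between nodes 0 and 3) = 1/(1/6.8 + 1/2400) = 6.781 Ω
  Rs1 = Rp1 + Rp2 (series, joined only at node 0) = 23.96 + 6.781 = 30.74 Ω
  Rp3 = R5 ‖ Rs1 (parallel, both between nodes 1 and 3) = 1/(1/1200 + 1/30.74) = 29.97 Ω
R_th = 29.97 Ω

Final answer: V_th = 0.008622 V, R_th = 29.97 Ω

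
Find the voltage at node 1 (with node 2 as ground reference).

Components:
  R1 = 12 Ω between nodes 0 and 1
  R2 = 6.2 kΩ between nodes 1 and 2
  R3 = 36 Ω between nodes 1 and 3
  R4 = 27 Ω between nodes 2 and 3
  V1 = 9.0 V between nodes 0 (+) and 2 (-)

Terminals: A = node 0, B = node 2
Nodal analysis, taking node 2 as the 0 V reference.
Source V1 fixes V_0 = 9 V.
KCL at each unknown node (sum of currents leaving = 0; resistances in Ω):
  Node 1: (V_1 - 9)/12 + (V_1 - 0)/6200 + (V_1 - V_3)/36 = 0
  Node 3: (V_3 - V_1)/36 + (V_3 - 0)/27 = 0
Collecting terms (coefficients in siemens):
  0.1113·V_1 - 0.02778·V_3 = 0.75
  0.06481·V_3 - 0.02778·V_1 = 0
Determinant D = (0.1113)(0.06481) - (-0.02778)(-0.02778) = 0.00644
V_1 = [(0.75)(0.06481) - (-0.02778)(0)]/D = 7.548 V
V_3 = [(0.1113)(0) - (0.75)(-0.02778)]/D = 3.235 V
The requested potential is V_1 = 7.548 V.

Final answer: V_1 = 7.548 V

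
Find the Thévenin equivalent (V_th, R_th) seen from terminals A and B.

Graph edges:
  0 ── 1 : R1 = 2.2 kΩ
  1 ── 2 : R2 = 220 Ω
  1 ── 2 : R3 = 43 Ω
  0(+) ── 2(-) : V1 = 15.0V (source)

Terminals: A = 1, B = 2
Step 1 — V_th is the open-circuit voltage V_A - V_B (nothing connected across the terminals).
Nodal analysis, taking node 2 as the 0 V reference.
Source V1 fixes V_0 = 15 V.
KCL at each unknown node (sum of currents leaving = 0; resistances in Ω):
  Node 1: (V_1 - 15)/2200 + (V_1 - 0)/220 + (V_1 - 0)/43 = 0
Collecting terms: 0.02826 × V_1 = 0.006818  =>  V_1 = 0.2413 V
V_th = V_1 - V_2 = 0.2413 - 0 = 0.2413 V
Step 2 — R_th: zero the source — replace V1 by a short circuit (node 2 merges into node 0) — and find the resistance seen between A (node 1) and B (node 0).
Reduce the network between node 1 (A) and node 0 (B) by series/parallel combination:
  Rp1 = R1 ‖ R2 ‖ R3 (parallel, all between nodes 0 and 1) = 1/(1/2200 + 1/220 + 1/43) = 35.39 Ω
R_th = 35.39 Ω

Final answer: V_th = 0.2413 V, R_th = 35.39 Ω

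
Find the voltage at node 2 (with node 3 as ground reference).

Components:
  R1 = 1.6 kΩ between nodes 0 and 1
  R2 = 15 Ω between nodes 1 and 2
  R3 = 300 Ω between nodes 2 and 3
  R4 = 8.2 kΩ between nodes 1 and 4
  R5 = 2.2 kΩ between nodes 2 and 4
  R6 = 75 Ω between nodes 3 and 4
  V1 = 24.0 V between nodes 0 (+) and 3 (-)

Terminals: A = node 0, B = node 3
Nodal analysis, taking node 3 as the 0 V reference.
Source V1 fixes V_0 = 24 V.
KCL at each unknown node (sum of currents leaving = 0; resistances in Ω):
  Node 1: (V_1 - 24)/1600 + (V_1 - V_2)/15 + (V_1 - V_4)/8200 = 0
  Node 2: (V_2 - V_1)/15 + (V_2 - 0)/300 + (V_2 - V_4)/2200 = 0
  Node 4: (V_4 - V_1)/8200 + (V_4 - V_2)/2200 + (V_4 - 0)/75 = 0
Collecting terms (coefficients in siemens):
  0.06741·V_1 - 0.06667·V_2 - 0.000122·V_4 = 0.015
  0.07045·V_2 - 0.06667·V_1 - 0.0004545·V_4 = 0
  0.01391·V_4 - 0.000122·V_1 - 0.0004545·V_2 = 0
Solving these 3 simultaneous equations (Gaussian elimination) gives:
  V_1 = 3.481 V, V_2 = 3.295 V, V_4 = 0.1382 V
The requested potential is V_2 = 3.295 V.

Final answer: V_2 = 3.295 V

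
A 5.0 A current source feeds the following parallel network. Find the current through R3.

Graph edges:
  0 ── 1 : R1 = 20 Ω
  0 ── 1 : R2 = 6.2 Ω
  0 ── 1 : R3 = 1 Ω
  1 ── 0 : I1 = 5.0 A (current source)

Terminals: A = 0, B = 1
All resistors sit directly between nodes 0 and 1, so they are in parallel and share one voltage V; the full source current 5 A splits among them.
1/R_par = 1/20 + 1/6.2 + 1/1 = 1.211 S  =>  R_par = 0.8256 Ω
V = I × R_par = 5 × 0.8256 = 4.128 V
I_R3 = V/R3 = 4.128/1 = 4.128 A

Final answer: 4.128 A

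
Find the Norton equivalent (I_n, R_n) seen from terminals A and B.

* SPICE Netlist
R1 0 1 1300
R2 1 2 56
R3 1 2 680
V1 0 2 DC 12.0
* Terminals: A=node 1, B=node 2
Find the Thévenin equivalent first; then I_n = V_th/R_th and R_n = R_th.
Step 1 — V_th is the open-circuit voltage V_A - V_B (nothing connected across the terminals).
Nodal analysis, taking node 2 as the 0 V reference.
Source V1 fixes V_0 = 12 V.
KCL at each unknown node (sum of currents leaving = 0; resistances in Ω):
  Node 1: (V_1 - 12)/1300 + (V_1 - 0)/56 + (V_1 - 0)/680 = 0
Collecting terms: 0.0201 × V_1 = 0.009231  =>  V_1 = 0.4593 V
V_th = V_1 - V_2 = 0.4593 - 0 = 0.4593 V
Step 2 — R_th: zero the source — replace V1 by a short circuit (node 2 merges into node 0) — and find the resistance seen between A (node 1) and B (node 0).
Reduce the network between node 1 (A) and node 0 (B) by series/parallel combination:
  Rp1 = R1 ‖ R2 ‖ R3 (parallel, all between nodes 0 and 1) = 1/(1/1300 + 1/56 + 1/680) = 49.76 Ω
R_th = 49.76 Ω
I_n = V_th/R_th = 0.4593/49.76 = 0.009231 A, and R_n = R_th = 49.76 Ω

Final answer: I_n = 0.009231 A, R_n = 49.76 Ω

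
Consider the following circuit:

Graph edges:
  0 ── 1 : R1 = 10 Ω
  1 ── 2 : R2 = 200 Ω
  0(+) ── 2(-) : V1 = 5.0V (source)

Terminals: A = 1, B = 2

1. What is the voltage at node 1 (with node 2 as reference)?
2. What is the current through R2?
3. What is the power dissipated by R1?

Nodal analysis, taking node 2 as the 0 V reference.
Source V1 fixes V_0 = 5 V.
KCL at each unknown node (sum of currents leaving = 0; resistances in Ω):
  Node 1: (V_1 - 5)/10 + (V_1 - 0)/200 = 0
Collecting terms: 0.105 × V_1 = 0.5  =>  V_1 = 4.762 V
Part 1:
  Read off the nodal solution: V_1 = 4.762 V
Part 2:
  I_R2 = (V_1 - V_2)/R2 = (4.762 - 0)/200 = 0.02381 A
  Magnitude: I_R2 = 0.02381 A
Part 3:
  I_R1 = (V_0 - V_1)/R1 = (5 - 4.762)/10 = 0.02381 A
  P_R1 = I_R1² × R1 = (0.02381)² × 10 = 0.005669 W

Final answers:
1. V_1 = 4.762 V
2. I_R2 = 0.02381 A
3. P_R1 = 0.005669 W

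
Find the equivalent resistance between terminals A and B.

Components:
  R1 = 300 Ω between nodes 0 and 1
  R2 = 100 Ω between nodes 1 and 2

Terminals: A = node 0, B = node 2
Reduce the network between node 0 (A) and node 2 (B) by series/parallel combination:
  Rs1 = R1 + R2 (series, joined only at node 1) = 300 + 100 = 400 Ω
R_eq = 400 Ω

Final answer: 400 Ω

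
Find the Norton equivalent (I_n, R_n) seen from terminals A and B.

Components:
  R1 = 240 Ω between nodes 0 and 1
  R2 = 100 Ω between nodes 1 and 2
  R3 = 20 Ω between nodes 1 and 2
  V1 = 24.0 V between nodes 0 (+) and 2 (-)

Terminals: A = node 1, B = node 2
Find the Thévenin equivalent first; then I_n = V_th/R_th and R_n = R_th.
Step 1 — V_th is the open-circuit voltage V_A - V_B (nothing connected across the terminals).
Nodal analysis, taking node 2 as the 0 V reference.
Source V1 fixes V_0 = 24 V.
KCL at each unknown node (sum of currents leaving = 0; resistances in Ω):
  Node 1: (V_1 - 24)/240 + (V_1 - 0)/100 + (V_1 - 0)/20 = 0
Collecting terms: 0.06417 × V_1 = 0.1  =>  V_1 = 1.558 V
V_th = V_1 - V_2 = 1.558 - 0 = 1.558 V
Step 2 — R_th: zero the source — replace V1 by a short circuit (node 2 merges into node 0) — and find the resistance seen between A (node 1) and B (node 0).
Reduce the network between node 1 (A) and node 0 (B) by series/parallel combination:
  Rp1 = R1 ‖ R2 ‖ R3 (parallel, all between nodes 0 and 1) = 1/(1/240 + 1/100 + 1/20) = 15.58 Ω
R_th = 15.58 Ω
I_n = V_th/R_th = 1.558/15.58 = 0.1 A, and R_n = R_th = 15.58 Ω

Final answer: I_n = 0.1 A, R_n = 15.58 Ω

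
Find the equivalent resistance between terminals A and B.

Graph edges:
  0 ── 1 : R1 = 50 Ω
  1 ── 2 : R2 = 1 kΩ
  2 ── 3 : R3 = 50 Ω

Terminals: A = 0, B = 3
Reduce the network between node 0 (A) and node 3 (B) by series/parallel combination:
  Rs1 = R1 + R2 (series, joined only at node 1) = 50 + 1000 = 1050 Ω
  Rs2 = R3 + Rs1 (series, joined only at node 2) = 50 + 1050 = 1100 Ω
R_eq = 1.1 kΩ

Final answer: 1.1 kΩ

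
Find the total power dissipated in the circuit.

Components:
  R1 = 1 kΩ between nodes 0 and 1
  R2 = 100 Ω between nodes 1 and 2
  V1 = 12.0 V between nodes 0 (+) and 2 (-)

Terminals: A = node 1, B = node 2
Nodal analysis, taking node 2 as the 0 V reference.
Source V1 fixes V_0 = 12 V.
KCL at each unknown node (sum of currents leaving = 0; resistances in Ω):
  Node 1: (V_1 - 12)/1000 + (V_1 - 0)/100 = 0
Collecting terms: 0.011 × V_1 = 0.012  =>  V_1 = 1.091 V
Power in each resistor, P = (ΔV)²/R:
  P_R1 = (12 - 1.091)²/1000 = 0.119 W
  P_R2 = (1.091 - 0)²/100 = 0.0119 W
P_total = P_R1 + P_R2 = 0.1309 W

Final answer: 0.1309 W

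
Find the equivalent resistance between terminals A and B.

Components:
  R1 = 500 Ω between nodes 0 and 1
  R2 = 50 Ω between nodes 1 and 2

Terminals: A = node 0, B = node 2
Reduce the network between node 0 (A) and node 2 (B) by series/parallel combination:
  Rs1 = R1 + R2 (series, joined only at node 1) = 500 + 50 = 550 Ω
R_eq = 550 Ω

Final answer: 550 Ω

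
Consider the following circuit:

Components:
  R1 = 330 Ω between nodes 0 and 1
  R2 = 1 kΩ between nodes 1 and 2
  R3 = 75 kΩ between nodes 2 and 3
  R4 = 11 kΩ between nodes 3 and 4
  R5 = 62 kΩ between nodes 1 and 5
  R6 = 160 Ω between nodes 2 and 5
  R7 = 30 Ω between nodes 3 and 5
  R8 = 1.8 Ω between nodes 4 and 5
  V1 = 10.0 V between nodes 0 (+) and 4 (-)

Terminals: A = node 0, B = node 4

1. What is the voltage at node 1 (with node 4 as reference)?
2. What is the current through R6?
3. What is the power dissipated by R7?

Nodal analysis, taking node 4 as the 0 V reference.
Source V1 fixes V_0 = 10 V.
KCL at each unknown node (sum of currents leaving = 0; resistances in Ω):
  Node 1: (V_1 - 10)/330 + (V_1 - V_2)/1000 + (V_1 - V_5)/62000 = 0
  Node 2: (V_2 - V_1)/1000 + (V_2 - V_3)/75000 + (V_2 - V_5)/160 = 0
  Node 3: (V_3 - V_2)/75000 + (V_3 - 0)/11000 + (V_3 - V_5)/30 = 0
  Node 5: (V_5 - V_1)/62000 + (V_5 - V_2)/160 + (V_5 - V_3)/30 + (V_5 - 0)/1.8 = 0
Collecting terms (coefficients in siemens):
  0.004046·V_1 - 0.001·V_2 - 0.00001613·V_5 = 0.0303
  0.007263·V_2 - 0.001·V_1 - 0.00001333·V_3 - 0.00625·V_5 = 0
  0.03344·V_3 - 0.00001333·V_2 - 0.03333·V_5 = 0
  0.5952·V_5 - 0.00001613·V_1 - 0.00625·V_2 - 0.03333·V_3 = 0
Solving these 4 simultaneous equations (Gaussian elimination) gives:
  V_1 = 7.755 V, V_2 = 1.078 V, V_3 = 0.01263 V, V_5 = 0.01224 V
Part 1:
  Read off the nodal solution: V_1 = 7.755 V
Part 2:
  I_R6 = (V_2 - V_5)/R6 = (1.078 - 0.01224)/160 = 0.006663 A
  Magnitude: I_R6 = 0.006663 A
Part 3:
  I_R7 = (V_3 - V_5)/R7 = (0.01263 - 0.01224)/30 = 0.00001306 A
  P_R7 = I_R7² × R7 = (0.00001306)² × 30 = 0.000000005117 W

Final answers:
1. V_1 = 7.755 V
2. I_R6 = 0.006663 A
3. P_R7 = 5.117e-09 W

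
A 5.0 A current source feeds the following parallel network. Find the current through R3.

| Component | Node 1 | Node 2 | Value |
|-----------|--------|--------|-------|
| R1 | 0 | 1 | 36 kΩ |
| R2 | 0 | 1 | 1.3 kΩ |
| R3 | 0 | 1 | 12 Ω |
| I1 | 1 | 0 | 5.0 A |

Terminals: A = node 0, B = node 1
All resistors sit directly between nodes 0 and 1, so they are in parallel and share one voltage V; the full source current 5 A splits among them.
1/R_par = 1/36000 + 1/1300 + 1/12 = 0.08413 S  =>  R_par = 11.89 Ω
V = I × R_par = 5 × 11.89 = 59.43 V
I_R3 = V/R3 = 59.43/12 = 4.953 A

Final answer: 4.953 A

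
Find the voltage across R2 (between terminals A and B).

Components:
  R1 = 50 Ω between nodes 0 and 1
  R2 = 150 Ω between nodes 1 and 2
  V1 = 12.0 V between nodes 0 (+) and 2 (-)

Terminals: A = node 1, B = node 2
R1 and R2 are in series across V1 (node 0 → node 1 → node 2), and the output A–B is taken across R2, so this is a voltage divider.
Series current: I = V1/(R1 + R2) = 12/(50 + 150) = 12/200 = 0.06 A
V_R2 = I × R2 = V1 × R2/(R1 + R2) = 12 × 150/200 = 9 V

Final answer: 9 V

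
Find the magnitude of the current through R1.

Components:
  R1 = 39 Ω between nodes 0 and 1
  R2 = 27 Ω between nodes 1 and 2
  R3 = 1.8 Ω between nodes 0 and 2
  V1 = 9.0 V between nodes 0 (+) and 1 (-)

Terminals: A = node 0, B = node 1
Nodal analysis, taking node 1 as the 0 V reference.
Source V1 fixes V_0 = 9 V.
KCL at each unknown node (sum of currents leaving = 0; resistances in Ω):
  Node 2: (V_2 - 0)/27 + (V_2 - 9)/1.8 = 0
Collecting terms: 0.5926 × V_2 = 5  =>  V_2 = 8.438 V
I_R1 = (V_0 - V_1)/R1 = (9 - 0)/39 = 0.2308 A
|I_R1| = 0.2308 A

Final answer: |I_R1| = 0.2308 A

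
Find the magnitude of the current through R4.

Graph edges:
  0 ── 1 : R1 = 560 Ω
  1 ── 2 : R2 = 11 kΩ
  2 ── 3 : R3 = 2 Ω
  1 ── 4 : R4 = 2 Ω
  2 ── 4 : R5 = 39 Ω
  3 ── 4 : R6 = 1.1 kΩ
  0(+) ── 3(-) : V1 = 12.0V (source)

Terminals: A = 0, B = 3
Nodal analysis, taking node 3 as the 0 V reference.
Source V1 fixes V_0 = 12 V.
KCL at each unknown node (sum of currents leaving = 0; resistances in Ω):
  Node 1: (V_1 - 12)/560 + (V_1 - V_2)/11000 + (V_1 - V_4)/2 = 0
  Node 2: (V_2 - V_1)/11000 + (V_2 - 0)/2 + (V_2 - V_4)/39 = 0
  Node 4: (V_4 - V_1)/2 + (V_4 - V_2)/39 + (V_4 - 0)/1100 = 0
Collecting terms (coefficients in siemens):
  0.5019·V_1 - 0.00009091·V_2 - 0.5·V_4 = 0.02143
  0.5257·V_2 - 0.00009091·V_1 - 0.02564·V_4 = 0
  0.5266·V_4 - 0.5·V_1 - 0.02564·V_2 = 0
Solving these 3 simultaneous equations (Gaussian elimination) gives:
  V_1 = 0.8258 V, V_2 = 0.03848 V, V_4 = 0.786 V
I_R4 = (V_1 - V_4)/R4 = (0.8258 - 0.786)/2 = 0.01988 A
|I_R4| = 0.01988 A

Final answer: |I_R4| = 0.01988 A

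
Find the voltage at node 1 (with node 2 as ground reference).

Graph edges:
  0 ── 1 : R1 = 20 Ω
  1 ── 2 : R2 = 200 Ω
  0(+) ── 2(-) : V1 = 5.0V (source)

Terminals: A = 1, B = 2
Nodal analysis, taking node 2 as the 0 V reference.
Source V1 fixes V_0 = 5 V.
KCL at each unknown node (sum of currents leaving = 0; resistances in Ω):
  Node 1: (V_1 - 5)/20 + (V_1 - 0)/200 = 0
Collecting terms: 0.055 × V_1 = 0.25  =>  V_1 = 4.545 V
The requested potential is V_1 = 4.545 V.

Final answer: V_1 = 4.545 V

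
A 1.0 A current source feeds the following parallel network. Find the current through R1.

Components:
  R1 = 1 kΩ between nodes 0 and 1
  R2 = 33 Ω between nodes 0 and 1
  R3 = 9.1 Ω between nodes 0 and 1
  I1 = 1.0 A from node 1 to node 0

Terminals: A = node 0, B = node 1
All resistors sit directly between nodes 0 and 1, so they are in parallel and share one voltage V; the full source current 1 A splits among them.
1/R_par = 1/1000 + 1/33 + 1/9.1 = 0.1412 S  =>  R_par = 7.082 Ω
V = I × R_par = 1 × 7.082 = 7.082 V
I_R1 = V/R1 = 7.082/1000 = 0.007082 A

Final answer: 0.007082 A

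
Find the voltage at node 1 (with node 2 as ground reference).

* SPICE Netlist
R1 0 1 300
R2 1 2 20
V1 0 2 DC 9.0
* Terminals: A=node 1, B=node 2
Nodal analysis, taking node 2 as the 0 V reference.
Source V1 fixes V_0 = 9 V.
KCL at each unknown node (sum of currents leaving = 0; resistances in Ω):
  Node 1: (V_1 - 9)/300 + (V_1 - 0)/20 = 0
Collecting terms: 0.05333 × V_1 = 0.03  =>  V_1 = 0.5625 V
The requested potential is V_1 = 0.5625 V.

Final answer: V_1 = 0.5625 V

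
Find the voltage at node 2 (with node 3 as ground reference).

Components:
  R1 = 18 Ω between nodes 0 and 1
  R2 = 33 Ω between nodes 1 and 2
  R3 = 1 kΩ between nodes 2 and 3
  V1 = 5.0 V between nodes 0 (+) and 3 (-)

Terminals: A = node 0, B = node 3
Nodal analysis, taking node 3 as the 0 V reference.
Source V1 fixes V_0 = 5 V.
KCL at each unknown node (sum of currents leaving = 0; resistances in Ω):
  Node 1: (V_1 - 5)/18 + (V_1 - V_2)/33 = 0
  Node 2: (V_2 - V_1)/33 + (V_2 - 0)/1000 = 0
Collecting terms (coefficients in siemens):
  0.08586·V_1 - 0.0303·V_2 = 0.2778
  0.0313·V_2 - 0.0303·V_1 = 0
Determinant D = (0.08586)(0.0313) - (-0.0303)(-0.0303) = 0.001769
V_1 = [(0.2778)(0.0313) - (-0.0303)(0)]/D = 4.914 V
V_2 = [(0.08586)(0) - (0.2778)(-0.0303)]/D = 4.757 V
The requested potential is V_2 = 4.757 V.

Final answer: V_2 = 4.757 V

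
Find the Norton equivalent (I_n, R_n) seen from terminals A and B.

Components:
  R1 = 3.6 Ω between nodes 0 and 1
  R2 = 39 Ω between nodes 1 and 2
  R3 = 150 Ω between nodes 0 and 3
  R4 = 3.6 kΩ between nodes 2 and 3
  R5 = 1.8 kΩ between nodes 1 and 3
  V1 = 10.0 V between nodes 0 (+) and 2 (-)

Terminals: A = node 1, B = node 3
Find the Thévenin equivalent first; then I_n = V_th/R_th and R_n = R_th.
Step 1 — V_th is the open-circuit voltage V_A - V_B (nothing connected across the terminals).
Nodal analysis, taking node 2 as the 0 V reference.
Source V1 fixes V_0 = 10 V.
KCL at each unknown node (sum of currents leaving = 0; resistances in Ω):
  Node 1: (V_1 - 10)/3.6 + (V_1 - 0)/39 + (V_1 - V_3)/1800 = 0
  Node 3: (V_3 - 10)/150 + (V_3 - 0)/3600 + (V_3 - V_1)/1800 = 0
Collecting terms (coefficients in siemens):
  0.304·V_1 - 0.0005556·V_3 = 2.778
  0.0075·V_3 - 0.0005556·V_1 = 0.06667
Determinant D = (0.304)(0.0075) - (-0.0005556)(-0.0005556) = 0.002279
V_1 = [(2.778)(0.0075) - (-0.0005556)(0.06667)]/D = 9.156 V
V_3 = [(0.304)(0.06667) - (2.778)(-0.0005556)]/D = 9.567 V
V_th = V_1 - V_3 = 9.156 - 9.567 = -0.4114 V
Step 2 — R_th: zero the source — replace V1 by a short circuit (node 2 merges into node 0) — and find the resistance seen between A (node 1) and B (node 3).
Reduce the network between node 1 (A) and node 3 (B) by series/parallel combination:
  Rp1 = R1 ‖ R2 (parallel, both between nodes 0 and 1) = 1/(1/3.6 + 1/39) = 3.296 Ω
  Rp2 = R3 ‖ R4 (parallel, both between nodes 0 and 3) = 1/(1/150 + 1/3600) = 144 Ω
  Rs1 = Rp1 + Rp2 (series, joined only at node 0) = 3.296 + 144 = 147.3 Ω
  Rp3 = R5 ‖ Rs1 (parallel, both between nodes 1 and 3) = 1/(1/1800 + 1/147.3) = 136.2 Ω
R_th = 136.2 Ω
I_n = V_th/R_th = -0.4114/136.2 = -0.003022 A, and R_n = R_th = 136.2 Ω

Final answer: I_n = -0.003022 A, R_n = 136.2 Ω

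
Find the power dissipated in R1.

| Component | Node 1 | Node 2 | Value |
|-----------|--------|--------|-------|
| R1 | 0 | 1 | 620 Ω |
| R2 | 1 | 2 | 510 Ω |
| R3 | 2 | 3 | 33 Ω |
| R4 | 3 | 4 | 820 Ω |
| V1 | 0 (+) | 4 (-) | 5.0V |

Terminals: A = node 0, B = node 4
Nodal analysis, taking node 4 as the 0 V reference.
Source V1 fixes V_0 = 5 V.
KCL at each unknown node (sum of currents leaving = 0; resistances in Ω):
  Node 1: (V_1 - 5)/620 + (V_1 - V_2)/510 = 0
  Node 2: (V_2 - V_1)/510 + (V_2 - V_3)/33 = 0
  Node 3: (V_3 - V_2)/33 + (V_3 - 0)/820 = 0
Collecting terms (coefficients in siemens):
  0.003574·V_1 - 0.001961·V_2 = 0.008065
  0.03226·V_2 - 0.001961·V_1 - 0.0303·V_3 = 0
  0.03152·V_3 - 0.0303·V_2 = 0
Solving these 3 simultaneous equations (Gaussian elimination) gives:
  V_1 = 3.437 V, V_2 = 2.151 V, V_3 = 2.068 V
I_R1 = (V_0 - V_1)/R1 = (5 - 3.437)/620 = 0.002521 A
P_R1 = I_R1² × R1 = (0.002521)² × 620 = 0.003942 W

Final answer: 0.003942 W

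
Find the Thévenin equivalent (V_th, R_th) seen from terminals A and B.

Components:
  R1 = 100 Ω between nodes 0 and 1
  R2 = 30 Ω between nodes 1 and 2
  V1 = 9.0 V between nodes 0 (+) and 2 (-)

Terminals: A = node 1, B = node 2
Step 1 — V_th is the open-circuit voltage V_A - V_B (nothing connected across the terminals).
Nodal analysis, taking node 2 as the 0 V reference.
Source V1 fixes V_0 = 9 V.
KCL at each unknown node (sum of currents leaving = 0; resistances in Ω):
  Node 1: (V_1 - 9)/100 + (V_1 - 0)/30 = 0
Collecting terms: 0.04333 × V_1 = 0.09  =>  V_1 = 2.077 V
V_th = V_1 - V_2 = 2.077 - 0 = 2.077 V
Step 2 — R_th: zero the source — replace V1 by a short circuit (node 2 merges into node 0) — and find the resistance seen between A (node 1) and B (node 0).
Reduce the network between node 1 (A) and node 0 (B) by series/parallel combination:
  Rp1 = R1 ‖ R2 (parallel, both between nodes 0 and 1) = 1/(1/100 + 1/30) = 23.08 Ω
R_th = 23.08 Ω

Final answer: V_th = 2.077 V, R_th = 23.08 Ω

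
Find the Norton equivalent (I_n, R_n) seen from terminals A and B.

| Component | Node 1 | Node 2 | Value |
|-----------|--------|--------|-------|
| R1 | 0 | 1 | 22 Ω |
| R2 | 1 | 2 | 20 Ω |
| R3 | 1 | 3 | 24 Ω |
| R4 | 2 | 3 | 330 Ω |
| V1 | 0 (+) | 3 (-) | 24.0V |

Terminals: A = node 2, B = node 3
Find the Thévenin equivalent first; then I_n = V_th/R_th and R_n = R_th.
Step 1 — V_th is the open-circuit voltage V_A - V_B (nothing connected across the terminals).
Nodal analysis, taking node 3 as the 0 V reference.
Source V1 fixes V_0 = 24 V.
KCL at each unknown node (sum of currents leaving = 0; resistances in Ω):
  Node 1: (V_1 - 24)/22 + (V_1 - V_2)/20 + (V_1 - 0)/24 = 0
  Node 2: (V_2 - V_1)/20 + (V_2 - 0)/330 = 0
Collecting terms (coefficients in siemens):
  0.1371·V_1 - 0.05·V_2 = 1.091
  0.05303·V_2 - 0.05·V_1 = 0
Determinant D = (0.1371)(0.05303) - (-0.05)(-0.05) = 0.004772
V_1 = [(1.091)(0.05303) - (-0.05)(0)]/D = 12.12 V
V_2 = [(0.1371)(0) - (1.091)(-0.05)]/D = 11.43 V
V_th = V_2 - V_3 = 11.43 - 0 = 11.43 V
Step 2 — R_th: zero the source — replace V1 by a short circuit (node 3 merges into node 0) — and find the resistance seen between A (node 2) and B (node 0).
Reduce the network between node 2 (A) and node 0 (B) by series/parallel combination:
  Rp1 = R1 ‖ R3 (parallel, both between nodes 0 and 1) = 1/(1/22 + 1/24) = 11.48 Ω
  Rs1 = R2 + Rp1 (series, joined only at node 1) = 20 + 11.48 = 31.48 Ω
  Rp2 = R4 ‖ Rs1 (parallel, both between nodes 0 and 2) = 1/(1/330 + 1/31.48) = 28.74 Ω
R_th = 28.74 Ω
I_n = V_th/R_th = 11.43/28.74 = 0.3978 A, and R_n = R_th = 28.74 Ω

Final answer: I_n = 0.3978 A, R_n = 28.74 Ω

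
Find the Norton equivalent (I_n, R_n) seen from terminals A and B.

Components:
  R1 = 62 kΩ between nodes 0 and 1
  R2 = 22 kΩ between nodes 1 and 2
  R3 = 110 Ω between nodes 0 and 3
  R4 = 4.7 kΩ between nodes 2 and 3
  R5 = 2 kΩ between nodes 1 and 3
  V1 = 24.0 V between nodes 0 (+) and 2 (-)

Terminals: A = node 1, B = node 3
Find the Thévenin equivalent first; then I_n = V_th/R_th and R_n = R_th.
Step 1 — V_th is the open-circuit voltage V_A - V_B (nothing connected across the terminals).
Nodal analysis, taking node 2 as the 0 V reference.
Source V1 fixes V_0 = 24 V.
KCL at each unknown node (sum of currents leaving = 0; resistances in Ω):
  Node 1: (V_1 - 24)/62000 + (V_1 - 0)/22000 + (V_1 - V_3)/2000 = 0
  Node 3: (V_3 - 24)/110 + (V_3 - 0)/4700 + (V_3 - V_1)/2000 = 0
Collecting terms (coefficients in siemens):
  0.0005616·V_1 - 0.0005·V_3 = 0.0003871
  0.009804·V_3 - 0.0005·V_1 = 0.2182
Determinant D = (0.0005616)(0.009804) - (-0.0005)(-0.0005) = 0.000005256
V_1 = [(0.0003871)(0.009804) - (-0.0005)(0.2182)]/D = 21.48 V
V_3 = [(0.0005616)(0.2182) - (0.0003871)(-0.0005)]/D = 23.35 V
V_th = V_1 - V_3 = 21.48 - 23.35 = -1.871 V
Step 2 — R_th: zero the source — replace V1 by a short circuit (node 2 merges into node 0) — and find the resistance seen between A (node 1) and B (node 3).
Reduce the network between node 1 (A) and node 3 (B) by series/parallel combination:
  Rp1 = R1 ‖ R2 (parallel, both between nodes 0 and 1) = 1/(1/62000 + 1/22000) = 16240 Ω
  Rp2 = R3 ‖ R4 (parallel, both between nodes 0 and 3) = 1/(1/110 + 1/4700) = 107.5 Ω
  Rs1 = Rp1 + Rp2 (series, joined only at node 0) = 16240 + 107.5 = 16350 Ω
  Rp3 = R5 ‖ Rs1 (parallel, both between nodes 1 and 3) = 1/(1/2000 + 1/16350) = 1782 Ω
R_th = 1.782 kΩ
I_n = V_th/R_th = -1.871/1782 = -0.00105 A, and R_n = R_th = 1.782 kΩ

Final answer: I_n = -0.00105 A, R_n = 1.782 kΩ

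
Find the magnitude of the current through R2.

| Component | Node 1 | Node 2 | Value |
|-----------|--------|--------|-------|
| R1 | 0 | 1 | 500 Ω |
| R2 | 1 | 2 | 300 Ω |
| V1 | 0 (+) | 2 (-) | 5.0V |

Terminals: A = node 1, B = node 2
Nodal analysis, taking node 2 as the 0 V reference.
Source V1 fixes V_0 = 5 V.
KCL at each unknown node (sum of currents leaving = 0; resistances in Ω):
  Node 1: (V_1 - 5)/500 + (V_1 - 0)/300 = 0
Collecting terms: 0.005333 × V_1 = 0.01  =>  V_1 = 1.875 V
I_R2 = (V_1 - V_2)/R2 = (1.875 - 0)/300 = 0.00625 A
|I_R2| = 0.00625 A

Final answer: |I_R2| = 0.00625 A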